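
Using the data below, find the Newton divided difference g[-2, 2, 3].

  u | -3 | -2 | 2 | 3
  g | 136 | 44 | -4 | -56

-8

g[-2,2] = (-4 - 44) / (2 - (-2)) = -12
g[2,3] = (-56 - (-4)) / (3 - 2) = -52
g[-2,2,3] = (-52 - (-12)) / (3 - (-2)) = -8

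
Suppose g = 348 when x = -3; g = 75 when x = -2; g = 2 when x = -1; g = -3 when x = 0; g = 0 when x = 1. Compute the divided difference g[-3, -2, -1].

g[-3,-2] = (75 - 348) / (-2 - (-3)) = -273
g[-2,-1] = (2 - 75) / (-1 - (-2)) = -73
g[-3,-2,-1] = (-73 - (-273)) / (-1 - (-3)) = 100

100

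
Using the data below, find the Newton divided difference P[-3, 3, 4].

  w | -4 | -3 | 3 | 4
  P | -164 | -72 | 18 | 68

P[-3,3] = (18 - (-72)) / (3 - (-3)) = 15
P[3,4] = (68 - 18) / (4 - 3) = 50
P[-3,3,4] = (50 - 15) / (4 - (-3)) = 5

5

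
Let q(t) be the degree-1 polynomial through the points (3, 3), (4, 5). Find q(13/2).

Evaluate each Lagrange basis at t = 13/2:
L_0(13/2) = (5/2)/[(-1)] = -5/2
L_1(13/2) = (7/2)/[(1)] = 7/2
Sum: 3·(-5/2) + 5·(7/2) = 10

10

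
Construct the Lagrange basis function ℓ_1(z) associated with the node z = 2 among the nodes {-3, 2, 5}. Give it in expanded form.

ℓ_1(z) = -(1/15)z^2 + (2/15)z + 1

ℓ_1(z) = (z + 3)(z - 5) / [(5)·(-3)]
       = (z^2 - 2z - 15) / (-15)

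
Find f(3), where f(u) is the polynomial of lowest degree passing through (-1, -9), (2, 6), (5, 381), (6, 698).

L_0(3) = (1)·(-2)·(-3)/[(-3)·(-6)·(-7)] = -1/21
L_1(3) = (4)·(-2)·(-3)/[(3)·(-3)·(-4)] = 2/3
L_2(3) = (4)·(1)·(-3)/[(6)·(3)·(-1)] = 2/3
L_3(3) = (4)·(1)·(-2)/[(7)·(4)·(1)] = -2/7
Sum: (-9)·(-1/21) + 6·(2/3) + 381·(2/3) + 698·(-2/7) = 59

59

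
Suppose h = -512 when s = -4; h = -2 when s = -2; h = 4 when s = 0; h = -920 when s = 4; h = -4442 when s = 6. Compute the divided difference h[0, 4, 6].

-255

h[0,4] = (-920 - 4) / (4 - 0) = -231
h[4,6] = (-4442 - (-920)) / (6 - 4) = -1761
h[0,4,6] = (-1761 - (-231)) / (6 - 0) = -255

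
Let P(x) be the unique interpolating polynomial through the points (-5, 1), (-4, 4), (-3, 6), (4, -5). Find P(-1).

Evaluate each Lagrange basis at x = -1:
L_0(-1) = (3)·(2)·(-5)/[(-1)·(-2)·(-9)] = 5/3
L_1(-1) = (4)·(2)·(-5)/[(1)·(-1)·(-8)] = -5
L_2(-1) = (4)·(3)·(-5)/[(2)·(1)·(-7)] = 30/7
L_3(-1) = (4)·(3)·(2)/[(9)·(8)·(7)] = 1/21
Sum: 1·(5/3) + 4·(-5) + 6·(30/7) + (-5)·(1/21) = 50/7

50/7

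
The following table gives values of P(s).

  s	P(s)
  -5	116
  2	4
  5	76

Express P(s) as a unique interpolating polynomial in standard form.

P(s) = 4s^2 - 4s - 4

Build the Lagrange basis polynomials:
L_0(s) = (s - 2)(s - 5) / [70] = (1/70)s^2 - (1/10)s + 1/7
L_1(s) = (s + 5)(s - 5) / [-21] = -(1/21)s^2 + 25/21
L_2(s) = (s + 5)(s - 2) / [30] = (1/30)s^2 + (1/10)s - 1/3
P(s) = 116·L_0 + 4·L_1 + 76·L_2
  116·L_0(s) = (58/35)s^2 - (58/5)s + 116/7
  4·L_1(s) = -(4/21)s^2 + 100/21
  76·L_2(s) = (38/15)s^2 + (38/5)s - 76/3
Adding term by term: 4s^2 - 4s - 4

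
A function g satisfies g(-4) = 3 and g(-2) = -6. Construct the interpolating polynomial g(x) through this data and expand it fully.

L_0(x) = (x + 2) / [-2] = -(1/2)x - 1
L_1(x) = (x + 4) / [2] = (1/2)x + 2
g(x) = 3·L_0 + (-6)·L_1
  3·L_0(x) = -(3/2)x - 3
  (-6)·L_1(x) = -3x - 12
Adding term by term: -(9/2)x - 15

g(x) = -(9/2)x - 15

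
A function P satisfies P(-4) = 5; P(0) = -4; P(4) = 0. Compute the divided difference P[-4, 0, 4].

13/32

P[-4,0] = (-4 - 5) / (0 - (-4)) = -9/4
P[0,4] = (0 - (-4)) / (4 - 0) = 1
P[-4,0,4] = (1 - (-9/4)) / (4 - (-4)) = 13/32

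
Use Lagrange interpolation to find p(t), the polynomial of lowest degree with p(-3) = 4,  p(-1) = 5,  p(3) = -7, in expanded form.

Build the Lagrange basis polynomials:
L_0(t) = (t + 1)(t - 3) / [12] = (1/12)t^2 - (1/6)t - 1/4
L_1(t) = (t + 3)(t - 3) / [-8] = -(1/8)t^2 + 9/8
L_2(t) = (t + 3)(t + 1) / [24] = (1/24)t^2 + (1/6)t + 1/8
p(t) = 4·L_0 + 5·L_1 + (-7)·L_2
  4·L_0(t) = (1/3)t^2 - (2/3)t - 1
  5·L_1(t) = -(5/8)t^2 + 45/8
  (-7)·L_2(t) = -(7/24)t^2 - (7/6)t - 7/8
Adding term by term: -(7/12)t^2 - (11/6)t + 15/4

p(t) = -(7/12)t^2 - (11/6)t + 15/4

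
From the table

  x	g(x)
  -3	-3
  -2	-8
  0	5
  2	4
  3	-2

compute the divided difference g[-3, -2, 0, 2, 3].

g[-3,-2] = (-8 - (-3)) / (-2 - (-3)) = -5
g[-2,0] = (5 - (-8)) / (0 - (-2)) = 13/2
g[0,2] = (4 - 5) / (2 - 0) = -1/2
g[2,3] = (-2 - 4) / (3 - 2) = -6
g[-3,-2,0] = (13/2 - (-5)) / (0 - (-3)) = 23/6
g[-2,0,2] = (-1/2 - 13/2) / (2 - (-2)) = -7/4
g[0,2,3] = (-6 - (-1/2)) / (3 - 0) = -11/6
g[-3,-2,0,2] = (-7/4 - 23/6) / (2 - (-3)) = -67/60
g[-2,0,2,3] = (-11/6 - (-7/4)) / (3 - (-2)) = -1/60
g[-3,-2,0,2,3] = (-1/60 - (-67/60)) / (3 - (-3)) = 11/60

11/60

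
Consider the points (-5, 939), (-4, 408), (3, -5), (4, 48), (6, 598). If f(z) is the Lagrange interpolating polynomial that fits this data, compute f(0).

4

Evaluate each Lagrange basis at z = 0:
L_0(0) = (4)·(-3)·(-4)·(-6)/[(-1)·(-8)·(-9)·(-11)] = -4/11
L_1(0) = (5)·(-3)·(-4)·(-6)/[(1)·(-7)·(-8)·(-10)] = 9/14
L_2(0) = (5)·(4)·(-4)·(-6)/[(8)·(7)·(-1)·(-3)] = 20/7
L_3(0) = (5)·(4)·(-3)·(-6)/[(9)·(8)·(1)·(-2)] = -5/2
L_4(0) = (5)·(4)·(-3)·(-4)/[(11)·(10)·(3)·(2)] = 4/11
Sum: 939·(-4/11) + 408·(9/14) + (-5)·(20/7) + 48·(-5/2) + 598·(4/11) = 4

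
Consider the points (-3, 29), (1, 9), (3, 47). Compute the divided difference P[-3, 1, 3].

P[-3,1] = (9 - 29) / (1 - (-3)) = -5
P[1,3] = (47 - 9) / (3 - 1) = 19
P[-3,1,3] = (19 - (-5)) / (3 - (-3)) = 4

4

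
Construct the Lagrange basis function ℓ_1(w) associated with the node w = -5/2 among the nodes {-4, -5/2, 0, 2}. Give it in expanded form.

ℓ_1(w) = (8/135)w^3 + (16/135)w^2 - (64/135)w

ℓ_1(w) = (w + 4)w(w - 2) / [(3/2)·(-5/2)·(-9/2)]
       = (w^3 + 2w^2 - 8w) / (135/8)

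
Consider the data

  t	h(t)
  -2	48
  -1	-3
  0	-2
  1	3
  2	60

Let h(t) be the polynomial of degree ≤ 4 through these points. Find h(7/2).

2337/4

Evaluate each Lagrange basis at t = 7/2:
L_0(7/2) = (9/2)·(7/2)·(5/2)·(3/2)/[(-1)·(-2)·(-3)·(-4)] = 315/128
L_1(7/2) = (11/2)·(7/2)·(5/2)·(3/2)/[(1)·(-1)·(-2)·(-3)] = -385/32
L_2(7/2) = (11/2)·(9/2)·(5/2)·(3/2)/[(2)·(1)·(-1)·(-2)] = 1485/64
L_3(7/2) = (11/2)·(9/2)·(7/2)·(3/2)/[(3)·(2)·(1)·(-1)] = -693/32
L_4(7/2) = (11/2)·(9/2)·(7/2)·(5/2)/[(4)·(3)·(2)·(1)] = 1155/128
Sum: 48·(315/128) + (-3)·(-385/32) + (-2)·(1485/64) + 3·(-693/32) + 60·(1155/128) = 2337/4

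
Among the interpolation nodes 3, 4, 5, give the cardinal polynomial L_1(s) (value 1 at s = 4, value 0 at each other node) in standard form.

L_1(s) = -s^2 + 8s - 15

L_1(s) = (s - 3)(s - 5) / [(1)·(-1)]
       = (s^2 - 8s + 15) / (-1)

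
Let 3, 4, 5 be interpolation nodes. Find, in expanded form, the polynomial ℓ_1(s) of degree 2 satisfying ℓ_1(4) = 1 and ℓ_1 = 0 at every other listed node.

ℓ_1(s) = (s - 3)(s - 5) / [(1)·(-1)]
       = (s^2 - 8s + 15) / (-1)

ℓ_1(s) = -s^2 + 8s - 15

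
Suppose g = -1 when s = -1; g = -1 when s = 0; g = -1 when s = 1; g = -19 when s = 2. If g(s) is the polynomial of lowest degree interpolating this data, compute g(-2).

17

Evaluate each Lagrange basis at s = -2:
L_0(-2) = (-2)·(-3)·(-4)/[(-1)·(-2)·(-3)] = 4
L_1(-2) = (-1)·(-3)·(-4)/[(1)·(-1)·(-2)] = -6
L_2(-2) = (-1)·(-2)·(-4)/[(2)·(1)·(-1)] = 4
L_3(-2) = (-1)·(-2)·(-3)/[(3)·(2)·(1)] = -1
Sum: (-1)·(4) + (-1)·(-6) + (-1)·(4) + (-19)·(-1) = 17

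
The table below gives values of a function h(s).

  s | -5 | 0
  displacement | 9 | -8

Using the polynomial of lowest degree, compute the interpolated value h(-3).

L_0(-3) = (-3)/[(-5)] = 3/5
L_1(-3) = (2)/[(5)] = 2/5
Sum: 9·(3/5) + (-8)·(2/5) = 11/5

11/5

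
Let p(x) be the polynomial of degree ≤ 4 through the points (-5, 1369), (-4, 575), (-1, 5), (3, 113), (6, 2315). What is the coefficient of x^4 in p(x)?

Build the Lagrange basis polynomials:
L_0(x) = (x + 4)(x + 1)(x - 3)(x - 6) / [352] = (1/352)x^4 - (1/88)x^3 - (23/352)x^2 + (27/176)x + 9/44
L_1(x) = (x + 5)(x + 1)(x - 3)(x - 6) / [-210] = -(1/210)x^4 + (1/70)x^3 + (31/210)x^2 - (3/10)x - 3/7
L_2(x) = (x + 5)(x + 4)(x - 3)(x - 6) / [336] = (1/336)x^4 - (43/336)x^2 - (3/56)x + 15/14
L_3(x) = (x + 5)(x + 4)(x + 1)(x - 6) / [-672] = -(1/672)x^4 - (1/168)x^3 + (31/672)x^2 + (11/48)x + 5/28
L_4(x) = (x + 5)(x + 4)(x + 1)(x - 3) / [2310] = (1/2310)x^4 + (1/330)x^3 - (1/2310)x^2 - (67/2310)x - 2/77
p(x) = 1369·L_0 + 575·L_1 + 5·L_2 + 113·L_3 + 2315·L_4
Only the coefficient of x^4 is needed; take it from each L_i and combine:
1369·(1/352) + 575·(-1/210) + 5·(1/336) + 113·(-1/672) + 2315·(1/2310) = 2

2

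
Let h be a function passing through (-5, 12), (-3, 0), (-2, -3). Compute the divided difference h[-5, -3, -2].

h[-5,-3] = (0 - 12) / (-3 - (-5)) = -6
h[-3,-2] = (-3 - 0) / (-2 - (-3)) = -3
h[-5,-3,-2] = (-3 - (-6)) / (-2 - (-5)) = 1

1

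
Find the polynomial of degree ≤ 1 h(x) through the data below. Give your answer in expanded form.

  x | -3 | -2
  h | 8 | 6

h(x) = -2x + 2

Build the Lagrange basis polynomials:
L_0(x) = (x + 2) / [-1] = -x - 2
L_1(x) = (x + 3) / [1] = x + 3
h(x) = 8·L_0 + 6·L_1
  8·L_0(x) = -8x - 16
  6·L_1(x) = 6x + 18
Adding term by term: -2x + 2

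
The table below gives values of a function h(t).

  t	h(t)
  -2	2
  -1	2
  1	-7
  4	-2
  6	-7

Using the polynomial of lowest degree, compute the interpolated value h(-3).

L_0(-3) = (-2)·(-4)·(-7)·(-9)/[(-1)·(-3)·(-6)·(-8)] = 7/2
L_1(-3) = (-1)·(-4)·(-7)·(-9)/[(1)·(-2)·(-5)·(-7)] = -18/5
L_2(-3) = (-1)·(-2)·(-7)·(-9)/[(3)·(2)·(-3)·(-5)] = 7/5
L_3(-3) = (-1)·(-2)·(-4)·(-9)/[(6)·(5)·(3)·(-2)] = -2/5
L_4(-3) = (-1)·(-2)·(-4)·(-7)/[(8)·(7)·(5)·(2)] = 1/10
Sum: 2·(7/2) + 2·(-18/5) + (-7)·(7/5) + (-2)·(-2/5) + (-7)·(1/10) = -99/10

-99/10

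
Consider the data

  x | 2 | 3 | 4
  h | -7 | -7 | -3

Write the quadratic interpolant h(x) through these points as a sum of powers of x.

Build the Lagrange basis polynomials:
L_0(x) = (x - 3)(x - 4) / [2] = (1/2)x^2 - (7/2)x + 6
L_1(x) = (x - 2)(x - 4) / [-1] = -x^2 + 6x - 8
L_2(x) = (x - 2)(x - 3) / [2] = (1/2)x^2 - (5/2)x + 3
h(x) = (-7)·L_0 + (-7)·L_1 + (-3)·L_2
  (-7)·L_0(x) = -(7/2)x^2 + (49/2)x - 42
  (-7)·L_1(x) = 7x^2 - 42x + 56
  (-3)·L_2(x) = -(3/2)x^2 + (15/2)x - 9
Adding term by term: 2x^2 - 10x + 5

h(x) = 2x^2 - 10x + 5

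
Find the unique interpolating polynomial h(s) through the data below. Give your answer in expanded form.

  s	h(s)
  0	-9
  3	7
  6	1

h(s) = -(11/9)s^2 + 9s - 9

Build the Lagrange basis polynomials:
L_0(s) = (s - 3)(s - 6) / [18] = (1/18)s^2 - (1/2)s + 1
L_1(s) = s(s - 6) / [-9] = -(1/9)s^2 + (2/3)s
L_2(s) = s(s - 3) / [18] = (1/18)s^2 - (1/6)s
h(s) = (-9)·L_0 + 7·L_1 + 1·L_2
  (-9)·L_0(s) = -(1/2)s^2 + (9/2)s - 9
  7·L_1(s) = -(7/9)s^2 + (14/3)s
  1·L_2(s) = (1/18)s^2 - (1/6)s
Adding term by term: -(11/9)s^2 + 9s - 9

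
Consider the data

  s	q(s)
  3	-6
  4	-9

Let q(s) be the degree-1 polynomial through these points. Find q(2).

L_0(2) = (-2)/[(-1)] = 2
L_1(2) = (-1)/[(1)] = -1
Sum: (-6)·(2) + (-9)·(-1) = -3

-3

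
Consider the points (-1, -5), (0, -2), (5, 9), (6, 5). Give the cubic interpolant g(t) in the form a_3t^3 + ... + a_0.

Newton's divided differences:
g[-1,0] = (-2 - (-5)) / (0 - (-1)) = 3
g[0,5] = (9 - (-2)) / (5 - 0) = 11/5
g[5,6] = (5 - 9) / (6 - 5) = -4
g[-1,0,5] = (11/5 - 3) / (5 - (-1)) = -2/15
g[0,5,6] = (-4 - 11/5) / (6 - 0) = -31/30
g[-1,0,5,6] = (-31/30 - (-2/15)) / (6 - (-1)) = -9/70
g(t) = -5 + 3·(t + 1) + (-2/15)·(t + 1)t + (-9/70)·(t + 1)t(t - 5)
Expanding: g(t) = -(9/70)t^3 + (8/21)t^2 + (737/210)t - 2

g(t) = -(9/70)t^3 + (8/21)t^2 + (737/210)t - 2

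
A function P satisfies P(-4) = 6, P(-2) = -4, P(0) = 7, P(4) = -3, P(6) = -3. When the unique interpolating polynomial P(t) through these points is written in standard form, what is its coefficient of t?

541/120

L_0(t) = (t + 2)t(t - 4)(t - 6) / [640] = (1/640)t^4 - (1/80)t^3 + (1/160)t^2 + (3/40)t
L_1(t) = (t + 4)t(t - 4)(t - 6) / [-192] = -(1/192)t^4 + (1/32)t^3 + (1/12)t^2 - (1/2)t
L_2(t) = (t + 4)(t + 2)(t - 4)(t - 6) / [192] = (1/192)t^4 - (1/48)t^3 - (7/48)t^2 + (1/3)t + 1
L_3(t) = (t + 4)(t + 2)t(t - 6) / [-384] = -(1/384)t^4 + (7/96)t^2 + (1/8)t
L_4(t) = (t + 4)(t + 2)t(t - 4) / [960] = (1/960)t^4 + (1/480)t^3 - (1/60)t^2 - (1/30)t
P(t) = 6·L_0 + (-4)·L_1 + 7·L_2 + (-3)·L_3 + (-3)·L_4
Only the coefficient of t is needed; take it from each L_i and combine:
6·(3/40) + (-4)·(-1/2) + 7·(1/3) + (-3)·(1/8) + (-3)·(-1/30) = 541/120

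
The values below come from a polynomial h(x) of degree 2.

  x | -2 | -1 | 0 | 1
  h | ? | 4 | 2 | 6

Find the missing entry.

12

The 3 known values determine h uniquely (degree ≤ 2).
Evaluate each Lagrange basis at x = -2:
L_0(-2) = (-2)·(-3)/[(-1)·(-2)] = 3
L_1(-2) = (-1)·(-3)/[(1)·(-1)] = -3
L_2(-2) = (-1)·(-2)/[(2)·(1)] = 1
Sum: 4·(3) + 2·(-3) + 6·(1) = 12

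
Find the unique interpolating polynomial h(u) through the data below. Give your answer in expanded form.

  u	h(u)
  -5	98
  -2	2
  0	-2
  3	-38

h(u) = -u^3 - u^2 - 2

Build the Lagrange basis polynomials:
L_0(u) = (u + 2)u(u - 3) / [-120] = -(1/120)u^3 + (1/120)u^2 + (1/20)u
L_1(u) = (u + 5)u(u - 3) / [30] = (1/30)u^3 + (1/15)u^2 - (1/2)u
L_2(u) = (u + 5)(u + 2)(u - 3) / [-30] = -(1/30)u^3 - (2/15)u^2 + (11/30)u + 1
L_3(u) = (u + 5)(u + 2)u / [120] = (1/120)u^3 + (7/120)u^2 + (1/12)u
h(u) = 98·L_0 + 2·L_1 + (-2)·L_2 + (-38)·L_3
  98·L_0(u) = -(49/60)u^3 + (49/60)u^2 + (49/10)u
  2·L_1(u) = (1/15)u^3 + (2/15)u^2 - u
  (-2)·L_2(u) = (1/15)u^3 + (4/15)u^2 - (11/15)u - 2
  (-38)·L_3(u) = -(19/60)u^3 - (133/60)u^2 - (19/6)u
Adding term by term: -u^3 - u^2 - 2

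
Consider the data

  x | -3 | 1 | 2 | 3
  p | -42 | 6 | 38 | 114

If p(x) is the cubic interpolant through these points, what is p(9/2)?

2799/8

Evaluate each Lagrange basis at x = 9/2:
L_0(9/2) = (7/2)·(5/2)·(3/2)/[(-4)·(-5)·(-6)] = -7/64
L_1(9/2) = (15/2)·(5/2)·(3/2)/[(4)·(-1)·(-2)] = 225/64
L_2(9/2) = (15/2)·(7/2)·(3/2)/[(5)·(1)·(-1)] = -63/8
L_3(9/2) = (15/2)·(7/2)·(5/2)/[(6)·(2)·(1)] = 175/32
Sum: (-42)·(-7/64) + 6·(225/64) + 38·(-63/8) + 114·(175/32) = 2799/8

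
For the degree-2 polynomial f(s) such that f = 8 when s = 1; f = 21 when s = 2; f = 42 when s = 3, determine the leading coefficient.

4

L_0(s) = (s - 2)(s - 3) / [2] = (1/2)s^2 - (5/2)s + 3
L_1(s) = (s - 1)(s - 3) / [-1] = -s^2 + 4s - 3
L_2(s) = (s - 1)(s - 2) / [2] = (1/2)s^2 - (3/2)s + 1
f(s) = 8·L_0 + 21·L_1 + 42·L_2
Only the coefficient of s^2 is needed; take it from each L_i and combine:
8·(1/2) + 21·(-1) + 42·(1/2) = 4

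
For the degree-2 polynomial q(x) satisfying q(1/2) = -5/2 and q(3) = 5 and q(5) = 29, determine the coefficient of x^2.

2

The leading coefficient equals the top divided difference q[1/2,3,5].
q[1/2,3] = (5 - (-5/2)) / (3 - 1/2) = 3
q[3,5] = (29 - 5) / (5 - 3) = 12
q[1/2,3,5] = (12 - 3) / (5 - 1/2) = 2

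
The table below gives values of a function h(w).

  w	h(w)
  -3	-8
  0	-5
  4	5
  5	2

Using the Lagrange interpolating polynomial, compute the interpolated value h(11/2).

-1123/1120

Evaluate each Lagrange basis at w = 11/2:
L_0(11/2) = (11/2)·(3/2)·(1/2)/[(-3)·(-7)·(-8)] = -11/448
L_1(11/2) = (17/2)·(3/2)·(1/2)/[(3)·(-4)·(-5)] = 17/160
L_2(11/2) = (17/2)·(11/2)·(1/2)/[(7)·(4)·(-1)] = -187/224
L_3(11/2) = (17/2)·(11/2)·(3/2)/[(8)·(5)·(1)] = 561/320
Sum: (-8)·(-11/448) + (-5)·(17/160) + 5·(-187/224) + 2·(561/320) = -1123/1120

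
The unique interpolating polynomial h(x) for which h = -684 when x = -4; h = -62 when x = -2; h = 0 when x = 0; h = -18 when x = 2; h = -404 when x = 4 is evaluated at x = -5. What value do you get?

-1565

L_0(-5) = (-3)·(-5)·(-7)·(-9)/[(-2)·(-4)·(-6)·(-8)] = 315/128
L_1(-5) = (-1)·(-5)·(-7)·(-9)/[(2)·(-2)·(-4)·(-6)] = -105/32
L_2(-5) = (-1)·(-3)·(-7)·(-9)/[(4)·(2)·(-2)·(-4)] = 189/64
L_3(-5) = (-1)·(-3)·(-5)·(-9)/[(6)·(4)·(2)·(-2)] = -45/32
L_4(-5) = (-1)·(-3)·(-5)·(-7)/[(8)·(6)·(4)·(2)] = 35/128
Sum: (-684)·(315/128) + (-62)·(-105/32) + 0 + (-18)·(-45/32) + (-404)·(35/128) = -1565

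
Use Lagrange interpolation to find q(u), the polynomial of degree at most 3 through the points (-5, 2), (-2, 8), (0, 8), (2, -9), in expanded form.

Build the Lagrange basis polynomials:
L_0(u) = (u + 2)u(u - 2) / [-105] = -(1/105)u^3 + (4/105)u
L_1(u) = (u + 5)u(u - 2) / [24] = (1/24)u^3 + (1/8)u^2 - (5/12)u
L_2(u) = (u + 5)(u + 2)(u - 2) / [-20] = -(1/20)u^3 - (1/4)u^2 + (1/5)u + 1
L_3(u) = (u + 5)(u + 2)u / [56] = (1/56)u^3 + (1/8)u^2 + (5/28)u
q(u) = 2·L_0 + 8·L_1 + 8·L_2 + (-9)·L_3
  2·L_0(u) = -(2/105)u^3 + (8/105)u
  8·L_1(u) = (1/3)u^3 + u^2 - (10/3)u
  8·L_2(u) = -(2/5)u^3 - 2u^2 + (8/5)u + 8
  (-9)·L_3(u) = -(9/56)u^3 - (9/8)u^2 - (45/28)u
Adding term by term: -(69/280)u^3 - (17/8)u^2 - (457/140)u + 8

q(u) = -(69/280)u^3 - (17/8)u^2 - (457/140)u + 8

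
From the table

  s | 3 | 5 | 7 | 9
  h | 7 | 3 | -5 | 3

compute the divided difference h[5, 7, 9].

h[5,7] = (-5 - 3) / (7 - 5) = -4
h[7,9] = (3 - (-5)) / (9 - 7) = 4
h[5,7,9] = (4 - (-4)) / (9 - 5) = 2

2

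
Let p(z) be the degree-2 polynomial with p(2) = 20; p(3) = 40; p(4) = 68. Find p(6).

148

Using Newton's divided-difference form:
p[2,3] = (40 - 20) / (3 - 2) = 20
p[3,4] = (68 - 40) / (4 - 3) = 28
p[2,3,4] = (28 - 20) / (4 - 2) = 4
p(6) = 20 + 20·(4) + 4·(4)·(3) = 148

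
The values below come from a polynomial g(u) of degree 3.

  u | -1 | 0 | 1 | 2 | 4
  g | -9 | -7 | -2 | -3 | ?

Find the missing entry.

-59

The 4 known values determine g uniquely (degree ≤ 3).
Evaluate each Lagrange basis at u = 4:
L_0(4) = (4)·(3)·(2)/[(-1)·(-2)·(-3)] = -4
L_1(4) = (5)·(3)·(2)/[(1)·(-1)·(-2)] = 15
L_2(4) = (5)·(4)·(2)/[(2)·(1)·(-1)] = -20
L_3(4) = (5)·(4)·(3)/[(3)·(2)·(1)] = 10
Sum: (-9)·(-4) + (-7)·(15) + (-2)·(-20) + (-3)·(10) = -59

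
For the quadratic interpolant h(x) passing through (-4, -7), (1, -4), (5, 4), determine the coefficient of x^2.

Build the Lagrange basis polynomials:
L_0(x) = (x - 1)(x - 5) / [45] = (1/45)x^2 - (2/15)x + 1/9
L_1(x) = (x + 4)(x - 5) / [-20] = -(1/20)x^2 + (1/20)x + 1
L_2(x) = (x + 4)(x - 1) / [36] = (1/36)x^2 + (1/12)x - 1/9
h(x) = (-7)·L_0 + (-4)·L_1 + 4·L_2
Only the coefficient of x^2 is needed; take it from each L_i and combine:
(-7)·(1/45) + (-4)·(-1/20) + 4·(1/36) = 7/45

7/45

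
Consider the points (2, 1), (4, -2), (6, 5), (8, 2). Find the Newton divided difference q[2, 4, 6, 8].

-5/12

q[2,4] = (-2 - 1) / (4 - 2) = -3/2
q[4,6] = (5 - (-2)) / (6 - 4) = 7/2
q[6,8] = (2 - 5) / (8 - 6) = -3/2
q[2,4,6] = (7/2 - (-3/2)) / (6 - 2) = 5/4
q[4,6,8] = (-3/2 - 7/2) / (8 - 4) = -5/4
q[2,4,6,8] = (-5/4 - 5/4) / (8 - 2) = -5/12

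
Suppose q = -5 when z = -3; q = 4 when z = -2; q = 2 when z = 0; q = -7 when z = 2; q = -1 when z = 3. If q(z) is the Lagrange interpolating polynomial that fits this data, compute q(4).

Evaluate each Lagrange basis at z = 4:
L_0(4) = (6)·(4)·(2)·(1)/[(-1)·(-3)·(-5)·(-6)] = 8/15
L_1(4) = (7)·(4)·(2)·(1)/[(1)·(-2)·(-4)·(-5)] = -7/5
L_2(4) = (7)·(6)·(2)·(1)/[(3)·(2)·(-2)·(-3)] = 7/3
L_3(4) = (7)·(6)·(4)·(1)/[(5)·(4)·(2)·(-1)] = -21/5
L_4(4) = (7)·(6)·(4)·(2)/[(6)·(5)·(3)·(1)] = 56/15
Sum: (-5)·(8/15) + 4·(-7/5) + 2·(7/3) + (-7)·(-21/5) + (-1)·(56/15) = 331/15

331/15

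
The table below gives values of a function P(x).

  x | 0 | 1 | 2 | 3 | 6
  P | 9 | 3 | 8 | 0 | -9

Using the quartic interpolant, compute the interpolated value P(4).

Using Newton's divided-difference form:
P[0,1] = (3 - 9) / (1 - 0) = -6
P[1,2] = (8 - 3) / (2 - 1) = 5
P[2,3] = (0 - 8) / (3 - 2) = -8
P[3,6] = (-9 - 0) / (6 - 3) = -3
P[0,1,2] = (5 - (-6)) / (2 - 0) = 11/2
P[1,2,3] = (-8 - 5) / (3 - 1) = -13/2
P[2,3,6] = (-3 - (-8)) / (6 - 2) = 5/4
P[0,1,2,3] = (-13/2 - 11/2) / (3 - 0) = -4
P[1,2,3,6] = (5/4 - (-13/2)) / (6 - 1) = 31/20
P[0,1,2,3,6] = (31/20 - (-4)) / (6 - 0) = 37/40
P(4) = 9 + (-6)·(4) + (11/2)·(4)·(3) + (-4)·(4)·(3)·(2) + (37/40)·(4)·(3)·(2)·(1) = -114/5

-114/5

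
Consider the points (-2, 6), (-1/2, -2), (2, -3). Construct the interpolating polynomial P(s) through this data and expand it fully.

Newton's divided differences:
P[-2,-1/2] = (-2 - 6) / (-1/2 - (-2)) = -16/3
P[-1/2,2] = (-3 - (-2)) / (2 - (-1/2)) = -2/5
P[-2,-1/2,2] = (-2/5 - (-16/3)) / (2 - (-2)) = 37/30
P(s) = 6 + (-16/3)·(s + 2) + (37/30)·(s + 2)(s + 1/2)
Expanding: P(s) = (37/30)s^2 - (9/4)s - 103/30

P(s) = (37/30)s^2 - (9/4)s - 103/30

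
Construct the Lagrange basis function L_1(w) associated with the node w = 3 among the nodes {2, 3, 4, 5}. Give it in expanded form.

L_1(w) = (1/2)w^3 - (11/2)w^2 + 19w - 20

L_1(w) = (w - 2)(w - 4)(w - 5) / [(1)·(-1)·(-2)]
       = (w^3 - 11w^2 + 38w - 40) / (2)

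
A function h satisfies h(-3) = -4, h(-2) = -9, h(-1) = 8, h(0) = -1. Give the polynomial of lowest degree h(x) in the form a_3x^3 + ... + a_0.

h(x) = -8x^3 - 37x^2 - 38x - 1

Build the Lagrange basis polynomials:
L_0(x) = (x + 2)(x + 1)x / [-6] = -(1/6)x^3 - (1/2)x^2 - (1/3)x
L_1(x) = (x + 3)(x + 1)x / [2] = (1/2)x^3 + 2x^2 + (3/2)x
L_2(x) = (x + 3)(x + 2)x / [-2] = -(1/2)x^3 - (5/2)x^2 - 3x
L_3(x) = (x + 3)(x + 2)(x + 1) / [6] = (1/6)x^3 + x^2 + (11/6)x + 1
h(x) = (-4)·L_0 + (-9)·L_1 + 8·L_2 + (-1)·L_3
  (-4)·L_0(x) = (2/3)x^3 + 2x^2 + (4/3)x
  (-9)·L_1(x) = -(9/2)x^3 - 18x^2 - (27/2)x
  8·L_2(x) = -4x^3 - 20x^2 - 24x
  (-1)·L_3(x) = -(1/6)x^3 - x^2 - (11/6)x - 1
Adding term by term: -8x^3 - 37x^2 - 38x - 1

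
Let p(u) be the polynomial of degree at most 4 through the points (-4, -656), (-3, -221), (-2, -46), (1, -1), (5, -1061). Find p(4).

L_0(4) = (7)·(6)·(3)·(-1)/[(-1)·(-2)·(-5)·(-9)] = -7/5
L_1(4) = (8)·(6)·(3)·(-1)/[(1)·(-1)·(-4)·(-8)] = 9/2
L_2(4) = (8)·(7)·(3)·(-1)/[(2)·(1)·(-3)·(-7)] = -4
L_3(4) = (8)·(7)·(6)·(-1)/[(5)·(4)·(3)·(-4)] = 7/5
L_4(4) = (8)·(7)·(6)·(3)/[(9)·(8)·(7)·(4)] = 1/2
Sum: (-656)·(-7/5) + (-221)·(9/2) + (-46)·(-4) + (-1)·(7/5) + (-1061)·(1/2) = -424

-424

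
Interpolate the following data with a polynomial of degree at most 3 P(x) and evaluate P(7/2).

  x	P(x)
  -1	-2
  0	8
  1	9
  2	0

-551/16

Evaluate each Lagrange basis at x = 7/2:
L_0(7/2) = (7/2)·(5/2)·(3/2)/[(-1)·(-2)·(-3)] = -35/16
L_1(7/2) = (9/2)·(5/2)·(3/2)/[(1)·(-1)·(-2)] = 135/16
L_2(7/2) = (9/2)·(7/2)·(3/2)/[(2)·(1)·(-1)] = -189/16
L_3(7/2) = (9/2)·(7/2)·(5/2)/[(3)·(2)·(1)] = 105/16
Sum: (-2)·(-35/16) + 8·(135/16) + 9·(-189/16) + 0 = -551/16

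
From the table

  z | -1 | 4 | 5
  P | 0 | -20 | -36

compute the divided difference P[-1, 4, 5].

-2

P[-1,4] = (-20 - 0) / (4 - (-1)) = -4
P[4,5] = (-36 - (-20)) / (5 - 4) = -16
P[-1,4,5] = (-16 - (-4)) / (5 - (-1)) = -2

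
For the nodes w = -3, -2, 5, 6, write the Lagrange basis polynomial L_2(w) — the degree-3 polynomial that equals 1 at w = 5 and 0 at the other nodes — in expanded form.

L_2(w) = -(1/56)w^3 + (1/56)w^2 + (3/7)w + 9/14

L_2(w) = (w + 3)(w + 2)(w - 6) / [(8)·(7)·(-1)]
       = (w^3 - w^2 - 24w - 36) / (-56)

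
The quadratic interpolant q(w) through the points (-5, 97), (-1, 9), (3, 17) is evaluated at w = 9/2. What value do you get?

Using Newton's divided-difference form:
q[-5,-1] = (9 - 97) / (-1 - (-5)) = -22
q[-1,3] = (17 - 9) / (3 - (-1)) = 2
q[-5,-1,3] = (2 - (-22)) / (3 - (-5)) = 3
q(9/2) = 97 + (-22)·(19/2) + 3·(19/2)·(11/2) = 179/4

179/4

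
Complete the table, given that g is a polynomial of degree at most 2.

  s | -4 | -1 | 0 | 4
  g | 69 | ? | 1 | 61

6

The 3 known values determine g uniquely (degree ≤ 2).
Evaluate each Lagrange basis at s = -1:
L_0(-1) = (-1)·(-5)/[(-4)·(-8)] = 5/32
L_1(-1) = (3)·(-5)/[(4)·(-4)] = 15/16
L_2(-1) = (3)·(-1)/[(8)·(4)] = -3/32
Sum: 69·(5/32) + 1·(15/16) + 61·(-3/32) = 6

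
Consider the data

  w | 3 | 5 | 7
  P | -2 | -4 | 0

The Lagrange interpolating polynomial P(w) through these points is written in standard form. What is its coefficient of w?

-7

L_0(w) = (w - 5)(w - 7) / [8] = (1/8)w^2 - (3/2)w + 35/8
L_1(w) = (w - 3)(w - 7) / [-4] = -(1/4)w^2 + (5/2)w - 21/4
L_2(w) = (w - 3)(w - 5) / [8] = (1/8)w^2 - w + 15/8
P(w) = (-2)·L_0 + (-4)·L_1 + 0·L_2
Only the coefficient of w is needed; take it from each L_i and combine:
(-2)·(-3/2) + (-4)·(5/2) + 0·(-1) = -7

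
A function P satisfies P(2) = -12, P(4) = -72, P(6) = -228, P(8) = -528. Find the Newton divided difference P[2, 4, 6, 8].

-1

P[2,4] = (-72 - (-12)) / (4 - 2) = -30
P[4,6] = (-228 - (-72)) / (6 - 4) = -78
P[6,8] = (-528 - (-228)) / (8 - 6) = -150
P[2,4,6] = (-78 - (-30)) / (6 - 2) = -12
P[4,6,8] = (-150 - (-78)) / (8 - 4) = -18
P[2,4,6,8] = (-18 - (-12)) / (8 - 2) = -1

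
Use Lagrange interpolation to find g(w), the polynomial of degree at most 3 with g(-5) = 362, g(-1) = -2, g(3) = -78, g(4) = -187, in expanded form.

g(w) = -3w^3 + 2w - 3

Build the Lagrange basis polynomials:
L_0(w) = (w + 1)(w - 3)(w - 4) / [-288] = -(1/288)w^3 + (1/48)w^2 - (5/288)w - 1/24
L_1(w) = (w + 5)(w - 3)(w - 4) / [80] = (1/80)w^3 - (1/40)w^2 - (23/80)w + 3/4
L_2(w) = (w + 5)(w + 1)(w - 4) / [-32] = -(1/32)w^3 - (1/16)w^2 + (19/32)w + 5/8
L_3(w) = (w + 5)(w + 1)(w - 3) / [45] = (1/45)w^3 + (1/15)w^2 - (13/45)w - 1/3
g(w) = 362·L_0 + (-2)·L_1 + (-78)·L_2 + (-187)·L_3
  362·L_0(w) = -(181/144)w^3 + (181/24)w^2 - (905/144)w - 181/12
  (-2)·L_1(w) = -(1/40)w^3 + (1/20)w^2 + (23/40)w - 3/2
  (-78)·L_2(w) = (39/16)w^3 + (39/8)w^2 - (741/16)w - 195/4
  (-187)·L_3(w) = -(187/45)w^3 - (187/15)w^2 + (2431/45)w + 187/3
Adding term by term: -3w^3 + 2w - 3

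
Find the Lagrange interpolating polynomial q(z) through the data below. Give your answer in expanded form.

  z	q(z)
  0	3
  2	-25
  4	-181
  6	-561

q(z) = -2z^3 - 4z^2 + 2z + 3

L_0(z) = (z - 2)(z - 4)(z - 6) / [-48] = -(1/48)z^3 + (1/4)z^2 - (11/12)z + 1
L_1(z) = z(z - 4)(z - 6) / [16] = (1/16)z^3 - (5/8)z^2 + (3/2)z
L_2(z) = z(z - 2)(z - 6) / [-16] = -(1/16)z^3 + (1/2)z^2 - (3/4)z
L_3(z) = z(z - 2)(z - 4) / [48] = (1/48)z^3 - (1/8)z^2 + (1/6)z
q(z) = 3·L_0 + (-25)·L_1 + (-181)·L_2 + (-561)·L_3
  3·L_0(z) = -(1/16)z^3 + (3/4)z^2 - (11/4)z + 3
  (-25)·L_1(z) = -(25/16)z^3 + (125/8)z^2 - (75/2)z
  (-181)·L_2(z) = (181/16)z^3 - (181/2)z^2 + (543/4)z
  (-561)·L_3(z) = -(187/16)z^3 + (561/8)z^2 - (187/2)z
Adding term by term: -2z^3 - 4z^2 + 2z + 3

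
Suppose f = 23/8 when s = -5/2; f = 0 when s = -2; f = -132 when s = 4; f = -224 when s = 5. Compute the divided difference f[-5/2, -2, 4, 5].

-1

f[-5/2,-2] = (0 - 23/8) / (-2 - (-5/2)) = -23/4
f[-2,4] = (-132 - 0) / (4 - (-2)) = -22
f[4,5] = (-224 - (-132)) / (5 - 4) = -92
f[-5/2,-2,4] = (-22 - (-23/4)) / (4 - (-5/2)) = -5/2
f[-2,4,5] = (-92 - (-22)) / (5 - (-2)) = -10
f[-5/2,-2,4,5] = (-10 - (-5/2)) / (5 - (-5/2)) = -1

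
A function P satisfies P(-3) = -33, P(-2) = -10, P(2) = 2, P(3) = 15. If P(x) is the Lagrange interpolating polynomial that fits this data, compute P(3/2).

L_0(3/2) = (7/2)·(-1/2)·(-3/2)/[(-1)·(-5)·(-6)] = -7/80
L_1(3/2) = (9/2)·(-1/2)·(-3/2)/[(1)·(-4)·(-5)] = 27/160
L_2(3/2) = (9/2)·(7/2)·(-3/2)/[(5)·(4)·(-1)] = 189/160
L_3(3/2) = (9/2)·(7/2)·(-1/2)/[(6)·(5)·(1)] = -21/80
Sum: (-33)·(-7/80) + (-10)·(27/160) + 2·(189/160) + 15·(-21/80) = -3/8

-3/8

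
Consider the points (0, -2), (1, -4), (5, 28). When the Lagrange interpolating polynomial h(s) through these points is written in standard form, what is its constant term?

Build the Lagrange basis polynomials:
L_0(s) = (s - 1)(s - 5) / [5] = (1/5)s^2 - (6/5)s + 1
L_1(s) = s(s - 5) / [-4] = -(1/4)s^2 + (5/4)s
L_2(s) = s(s - 1) / [20] = (1/20)s^2 - (1/20)s
h(s) = (-2)·L_0 + (-4)·L_1 + 28·L_2
Only the constant term is needed; take it from each L_i and combine:
(-2)·(1) + (-4)·(0) + 28·(0) = -2

-2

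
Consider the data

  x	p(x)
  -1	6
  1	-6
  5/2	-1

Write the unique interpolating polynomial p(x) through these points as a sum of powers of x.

Newton's divided differences:
p[-1,1] = (-6 - 6) / (1 - (-1)) = -6
p[1,5/2] = (-1 - (-6)) / (5/2 - 1) = 10/3
p[-1,1,5/2] = (10/3 - (-6)) / (5/2 - (-1)) = 8/3
p(x) = 6 + (-6)·(x + 1) + (8/3)·(x + 1)(x - 1)
Expanding: p(x) = (8/3)x^2 - 6x - 8/3

p(x) = (8/3)x^2 - 6x - 8/3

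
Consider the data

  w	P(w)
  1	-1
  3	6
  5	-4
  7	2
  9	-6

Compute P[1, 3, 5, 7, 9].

P[1,3] = (6 - (-1)) / (3 - 1) = 7/2
P[3,5] = (-4 - 6) / (5 - 3) = -5
P[5,7] = (2 - (-4)) / (7 - 5) = 3
P[7,9] = (-6 - 2) / (9 - 7) = -4
P[1,3,5] = (-5 - 7/2) / (5 - 1) = -17/8
P[3,5,7] = (3 - (-5)) / (7 - 3) = 2
P[5,7,9] = (-4 - 3) / (9 - 5) = -7/4
P[1,3,5,7] = (2 - (-17/8)) / (7 - 1) = 11/16
P[3,5,7,9] = (-7/4 - 2) / (9 - 3) = -5/8
P[1,3,5,7,9] = (-5/8 - 11/16) / (9 - 1) = -21/128

-21/128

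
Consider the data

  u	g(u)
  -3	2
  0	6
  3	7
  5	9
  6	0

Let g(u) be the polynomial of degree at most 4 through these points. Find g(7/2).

Using Newton's divided-difference form:
g[-3,0] = (6 - 2) / (0 - (-3)) = 4/3
g[0,3] = (7 - 6) / (3 - 0) = 1/3
g[3,5] = (9 - 7) / (5 - 3) = 1
g[5,6] = (0 - 9) / (6 - 5) = -9
g[-3,0,3] = (1/3 - 4/3) / (3 - (-3)) = -1/6
g[0,3,5] = (1 - 1/3) / (5 - 0) = 2/15
g[3,5,6] = (-9 - 1) / (6 - 3) = -10/3
g[-3,0,3,5] = (2/15 - (-1/6)) / (5 - (-3)) = 3/80
g[0,3,5,6] = (-10/3 - 2/15) / (6 - 0) = -26/45
g[-3,0,3,5,6] = (-26/45 - 3/80) / (6 - (-3)) = -443/6480
g(7/2) = 2 + (4/3)·(13/2) + (-1/6)·(13/2)·(7/2) + (3/80)·(13/2)·(7/2)·(1/2) + (-443/6480)·(13/2)·(7/2)·(1/2)·(-3/2) = 58531/6912

58531/6912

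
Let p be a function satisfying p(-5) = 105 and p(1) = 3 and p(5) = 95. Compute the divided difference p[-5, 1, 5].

p[-5,1] = (3 - 105) / (1 - (-5)) = -17
p[1,5] = (95 - 3) / (5 - 1) = 23
p[-5,1,5] = (23 - (-17)) / (5 - (-5)) = 4

4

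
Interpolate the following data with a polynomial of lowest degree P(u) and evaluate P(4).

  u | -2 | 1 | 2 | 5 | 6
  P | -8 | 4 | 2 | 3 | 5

337/280

Using Newton's divided-difference form:
P[-2,1] = (4 - (-8)) / (1 - (-2)) = 4
P[1,2] = (2 - 4) / (2 - 1) = -2
P[2,5] = (3 - 2) / (5 - 2) = 1/3
P[5,6] = (5 - 3) / (6 - 5) = 2
P[-2,1,2] = (-2 - 4) / (2 - (-2)) = -3/2
P[1,2,5] = (1/3 - (-2)) / (5 - 1) = 7/12
P[2,5,6] = (2 - 1/3) / (6 - 2) = 5/12
P[-2,1,2,5] = (7/12 - (-3/2)) / (5 - (-2)) = 25/84
P[1,2,5,6] = (5/12 - 7/12) / (6 - 1) = -1/30
P[-2,1,2,5,6] = (-1/30 - 25/84) / (6 - (-2)) = -139/3360
P(4) = -8 + 4·(6) + (-3/2)·(6)·(3) + (25/84)·(6)·(3)·(2) + (-139/3360)·(6)·(3)·(2)·(-1) = 337/280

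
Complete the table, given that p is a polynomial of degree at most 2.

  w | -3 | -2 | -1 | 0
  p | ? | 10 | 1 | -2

The 3 known values determine p uniquely (degree ≤ 2).
Evaluate each Lagrange basis at w = -3:
L_0(-3) = (-2)·(-3)/[(-1)·(-2)] = 3
L_1(-3) = (-1)·(-3)/[(1)·(-1)] = -3
L_2(-3) = (-1)·(-2)/[(2)·(1)] = 1
Sum: 10·(3) + 1·(-3) + (-2)·(1) = 25

25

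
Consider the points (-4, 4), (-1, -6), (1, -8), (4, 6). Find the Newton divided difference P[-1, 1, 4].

17/15

P[-1,1] = (-8 - (-6)) / (1 - (-1)) = -1
P[1,4] = (6 - (-8)) / (4 - 1) = 14/3
P[-1,1,4] = (14/3 - (-1)) / (4 - (-1)) = 17/15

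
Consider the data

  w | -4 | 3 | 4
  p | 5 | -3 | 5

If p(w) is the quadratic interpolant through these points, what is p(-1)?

-85/7

Evaluate each Lagrange basis at w = -1:
L_0(-1) = (-4)·(-5)/[(-7)·(-8)] = 5/14
L_1(-1) = (3)·(-5)/[(7)·(-1)] = 15/7
L_2(-1) = (3)·(-4)/[(8)·(1)] = -3/2
Sum: 5·(5/14) + (-3)·(15/7) + 5·(-3/2) = -85/7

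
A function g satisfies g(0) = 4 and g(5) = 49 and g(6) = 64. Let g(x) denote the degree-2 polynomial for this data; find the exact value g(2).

16

Evaluate each Lagrange basis at x = 2:
L_0(2) = (-3)·(-4)/[(-5)·(-6)] = 2/5
L_1(2) = (2)·(-4)/[(5)·(-1)] = 8/5
L_2(2) = (2)·(-3)/[(6)·(1)] = -1
Sum: 4·(2/5) + 49·(8/5) + 64·(-1) = 16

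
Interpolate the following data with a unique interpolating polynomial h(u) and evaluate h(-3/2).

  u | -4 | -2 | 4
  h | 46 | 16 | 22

L_0(-3/2) = (1/2)·(-11/2)/[(-2)·(-8)] = -11/64
L_1(-3/2) = (5/2)·(-11/2)/[(2)·(-6)] = 55/48
L_2(-3/2) = (5/2)·(1/2)/[(8)·(6)] = 5/192
Sum: 46·(-11/64) + 16·(55/48) + 22·(5/192) = 11

11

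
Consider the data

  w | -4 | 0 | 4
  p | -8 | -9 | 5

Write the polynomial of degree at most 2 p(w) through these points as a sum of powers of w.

p(w) = (15/32)w^2 + (13/8)w - 9

L_0(w) = w(w - 4) / [32] = (1/32)w^2 - (1/8)w
L_1(w) = (w + 4)(w - 4) / [-16] = -(1/16)w^2 + 1
L_2(w) = (w + 4)w / [32] = (1/32)w^2 + (1/8)w
p(w) = (-8)·L_0 + (-9)·L_1 + 5·L_2
  (-8)·L_0(w) = -(1/4)w^2 + w
  (-9)·L_1(w) = (9/16)w^2 - 9
  5·L_2(w) = (5/32)w^2 + (5/8)w
Adding term by term: (15/32)w^2 + (13/8)w - 9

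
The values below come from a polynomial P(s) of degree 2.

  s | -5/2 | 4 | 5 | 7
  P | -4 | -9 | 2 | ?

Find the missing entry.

The 3 known values determine P uniquely (degree ≤ 2).
L_0(7) = (3)·(2)/[(-13/2)·(-15/2)] = 8/65
L_1(7) = (19/2)·(2)/[(13/2)·(-1)] = -38/13
L_2(7) = (19/2)·(3)/[(15/2)·(1)] = 19/5
Sum: (-4)·(8/65) + (-9)·(-38/13) + 2·(19/5) = 2172/65

2172/65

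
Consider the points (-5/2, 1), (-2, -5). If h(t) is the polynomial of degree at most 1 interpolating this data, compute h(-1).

-17

Evaluate each Lagrange basis at t = -1:
L_0(-1) = (1)/[(-1/2)] = -2
L_1(-1) = (3/2)/[(1/2)] = 3
Sum: 1·(-2) + (-5)·(3) = -17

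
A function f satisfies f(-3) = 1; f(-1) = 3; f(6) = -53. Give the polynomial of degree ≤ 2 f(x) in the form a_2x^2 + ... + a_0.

Build the Lagrange basis polynomials:
L_0(x) = (x + 1)(x - 6) / [18] = (1/18)x^2 - (5/18)x - 1/3
L_1(x) = (x + 3)(x - 6) / [-14] = -(1/14)x^2 + (3/14)x + 9/7
L_2(x) = (x + 3)(x + 1) / [63] = (1/63)x^2 + (4/63)x + 1/21
f(x) = 1·L_0 + 3·L_1 + (-53)·L_2
  1·L_0(x) = (1/18)x^2 - (5/18)x - 1/3
  3·L_1(x) = -(3/14)x^2 + (9/14)x + 27/7
  (-53)·L_2(x) = -(53/63)x^2 - (212/63)x - 53/21
Adding term by term: -x^2 - 3x + 1

f(x) = -x^2 - 3x + 1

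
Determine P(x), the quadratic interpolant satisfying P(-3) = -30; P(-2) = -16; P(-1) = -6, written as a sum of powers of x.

Build the Lagrange basis polynomials:
L_0(x) = (x + 2)(x + 1) / [2] = (1/2)x^2 + (3/2)x + 1
L_1(x) = (x + 3)(x + 1) / [-1] = -x^2 - 4x - 3
L_2(x) = (x + 3)(x + 2) / [2] = (1/2)x^2 + (5/2)x + 3
P(x) = (-30)·L_0 + (-16)·L_1 + (-6)·L_2
  (-30)·L_0(x) = -15x^2 - 45x - 30
  (-16)·L_1(x) = 16x^2 + 64x + 48
  (-6)·L_2(x) = -3x^2 - 15x - 18
Adding term by term: -2x^2 + 4x

P(x) = -2x^2 + 4x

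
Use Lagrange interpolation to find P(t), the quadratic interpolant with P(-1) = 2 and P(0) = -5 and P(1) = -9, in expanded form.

P(t) = (3/2)t^2 - (11/2)t - 5

L_0(t) = t(t - 1) / [2] = (1/2)t^2 - (1/2)t
L_1(t) = (t + 1)(t - 1) / [-1] = -t^2 + 1
L_2(t) = (t + 1)t / [2] = (1/2)t^2 + (1/2)t
P(t) = 2·L_0 + (-5)·L_1 + (-9)·L_2
  2·L_0(t) = t^2 - t
  (-5)·L_1(t) = 5t^2 - 5
  (-9)·L_2(t) = -(9/2)t^2 - (9/2)t
Adding term by term: (3/2)t^2 - (11/2)t - 5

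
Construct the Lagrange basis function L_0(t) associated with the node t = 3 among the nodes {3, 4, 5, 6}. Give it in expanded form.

L_0(t) = -(1/6)t^3 + (5/2)t^2 - (37/3)t + 20

L_0(t) = (t - 4)(t - 5)(t - 6) / [(-1)·(-2)·(-3)]
       = (t^3 - 15t^2 + 74t - 120) / (-6)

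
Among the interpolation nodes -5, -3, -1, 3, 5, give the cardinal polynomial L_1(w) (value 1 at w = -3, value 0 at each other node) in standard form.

L_1(w) = (w + 5)(w + 1)(w - 3)(w - 5) / [(2)·(-2)·(-6)·(-8)]
       = (w^4 - 2w^3 - 28w^2 + 50w + 75) / (-192)

L_1(w) = -(1/192)w^4 + (1/96)w^3 + (7/48)w^2 - (25/96)w - 25/64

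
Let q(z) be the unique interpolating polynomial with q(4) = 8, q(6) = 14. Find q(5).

11

Evaluate each Lagrange basis at z = 5:
L_0(5) = (-1)/[(-2)] = 1/2
L_1(5) = (1)/[(2)] = 1/2
Sum: 8·(1/2) + 14·(1/2) = 11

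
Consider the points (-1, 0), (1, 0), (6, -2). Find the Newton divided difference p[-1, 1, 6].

p[-1,1] = (0 - 0) / (1 - (-1)) = 0
p[1,6] = (-2 - 0) / (6 - 1) = -2/5
p[-1,1,6] = (-2/5 - 0) / (6 - (-1)) = -2/35

-2/35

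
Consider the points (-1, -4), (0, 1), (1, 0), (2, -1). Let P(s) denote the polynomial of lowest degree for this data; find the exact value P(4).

L_0(4) = (4)·(3)·(2)/[(-1)·(-2)·(-3)] = -4
L_1(4) = (5)·(3)·(2)/[(1)·(-1)·(-2)] = 15
L_2(4) = (5)·(4)·(2)/[(2)·(1)·(-1)] = -20
L_3(4) = (5)·(4)·(3)/[(3)·(2)·(1)] = 10
Sum: (-4)·(-4) + 1·(15) + 0 + (-1)·(10) = 21

21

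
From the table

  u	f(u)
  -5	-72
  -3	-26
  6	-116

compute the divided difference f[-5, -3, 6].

f[-5,-3] = (-26 - (-72)) / (-3 - (-5)) = 23
f[-3,6] = (-116 - (-26)) / (6 - (-3)) = -10
f[-5,-3,6] = (-10 - 23) / (6 - (-5)) = -3

-3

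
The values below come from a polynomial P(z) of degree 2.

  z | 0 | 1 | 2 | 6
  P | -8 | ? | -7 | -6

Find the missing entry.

The 3 known values determine P uniquely (degree ≤ 2).
L_0(1) = (-1)·(-5)/[(-2)·(-6)] = 5/12
L_1(1) = (1)·(-5)/[(2)·(-4)] = 5/8
L_2(1) = (1)·(-1)/[(6)·(4)] = -1/24
Sum: (-8)·(5/12) + (-7)·(5/8) + (-6)·(-1/24) = -179/24

-179/24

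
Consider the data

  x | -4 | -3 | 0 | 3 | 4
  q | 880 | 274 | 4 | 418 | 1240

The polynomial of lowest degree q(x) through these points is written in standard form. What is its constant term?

4

L_0(x) = (x + 3)x(x - 3)(x - 4) / [224] = (1/224)x^4 - (1/56)x^3 - (9/224)x^2 + (9/56)x
L_1(x) = (x + 4)x(x - 3)(x - 4) / [-126] = -(1/126)x^4 + (1/42)x^3 + (8/63)x^2 - (8/21)x
L_2(x) = (x + 4)(x + 3)(x - 3)(x - 4) / [144] = (1/144)x^4 - (25/144)x^2 + 1
L_3(x) = (x + 4)(x + 3)x(x - 4) / [-126] = -(1/126)x^4 - (1/42)x^3 + (8/63)x^2 + (8/21)x
L_4(x) = (x + 4)(x + 3)x(x - 3) / [224] = (1/224)x^4 + (1/56)x^3 - (9/224)x^2 - (9/56)x
q(x) = 880·L_0 + 274·L_1 + 4·L_2 + 418·L_3 + 1240·L_4
Only the constant term is needed; take it from each L_i and combine:
880·(0) + 274·(0) + 4·(1) + 418·(0) + 1240·(0) = 4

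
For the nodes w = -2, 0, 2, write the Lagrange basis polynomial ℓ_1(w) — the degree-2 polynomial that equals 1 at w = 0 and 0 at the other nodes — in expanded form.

ℓ_1(w) = (w + 2)(w - 2) / [(2)·(-2)]
       = (w^2 - 4) / (-4)

ℓ_1(w) = -(1/4)w^2 + 1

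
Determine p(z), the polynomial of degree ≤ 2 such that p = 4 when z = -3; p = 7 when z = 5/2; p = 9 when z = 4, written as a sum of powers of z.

p(z) = (26/231)z^2 + (139/231)z + 369/77

L_0(z) = (z - 5/2)(z - 4) / [77/2] = (2/77)z^2 - (13/77)z + 20/77
L_1(z) = (z + 3)(z - 4) / [-33/4] = -(4/33)z^2 + (4/33)z + 16/11
L_2(z) = (z + 3)(z - 5/2) / [21/2] = (2/21)z^2 + (1/21)z - 5/7
p(z) = 4·L_0 + 7·L_1 + 9·L_2
  4·L_0(z) = (8/77)z^2 - (52/77)z + 80/77
  7·L_1(z) = -(28/33)z^2 + (28/33)z + 112/11
  9·L_2(z) = (6/7)z^2 + (3/7)z - 45/7
Adding term by term: (26/231)z^2 + (139/231)z + 369/77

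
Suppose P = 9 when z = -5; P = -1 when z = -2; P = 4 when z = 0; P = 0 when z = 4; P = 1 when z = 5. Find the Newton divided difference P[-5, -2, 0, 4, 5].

P[-5,-2] = (-1 - 9) / (-2 - (-5)) = -10/3
P[-2,0] = (4 - (-1)) / (0 - (-2)) = 5/2
P[0,4] = (0 - 4) / (4 - 0) = -1
P[4,5] = (1 - 0) / (5 - 4) = 1
P[-5,-2,0] = (5/2 - (-10/3)) / (0 - (-5)) = 7/6
P[-2,0,4] = (-1 - 5/2) / (4 - (-2)) = -7/12
P[0,4,5] = (1 - (-1)) / (5 - 0) = 2/5
P[-5,-2,0,4] = (-7/12 - 7/6) / (4 - (-5)) = -7/36
P[-2,0,4,5] = (2/5 - (-7/12)) / (5 - (-2)) = 59/420
P[-5,-2,0,4,5] = (59/420 - (-7/36)) / (5 - (-5)) = 211/6300

211/6300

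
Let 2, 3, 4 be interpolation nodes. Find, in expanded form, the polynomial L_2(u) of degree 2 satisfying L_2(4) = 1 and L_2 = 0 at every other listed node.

L_2(u) = (u - 2)(u - 3) / [(2)·(1)]
       = (u^2 - 5u + 6) / (2)

L_2(u) = (1/2)u^2 - (5/2)u + 3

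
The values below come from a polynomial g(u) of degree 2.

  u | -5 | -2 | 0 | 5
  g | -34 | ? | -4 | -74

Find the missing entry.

-4

The 3 known values determine g uniquely (degree ≤ 2).
Evaluate each Lagrange basis at u = -2:
L_0(-2) = (-2)·(-7)/[(-5)·(-10)] = 7/25
L_1(-2) = (3)·(-7)/[(5)·(-5)] = 21/25
L_2(-2) = (3)·(-2)/[(10)·(5)] = -3/25
Sum: (-34)·(7/25) + (-4)·(21/25) + (-74)·(-3/25) = -4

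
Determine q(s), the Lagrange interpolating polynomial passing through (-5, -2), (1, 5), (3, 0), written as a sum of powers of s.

q(s) = -(11/24)s^2 - (2/3)s + 49/8

Build the Lagrange basis polynomials:
L_0(s) = (s - 1)(s - 3) / [48] = (1/48)s^2 - (1/12)s + 1/16
L_1(s) = (s + 5)(s - 3) / [-12] = -(1/12)s^2 - (1/6)s + 5/4
L_2(s) = (s + 5)(s - 1) / [16] = (1/16)s^2 + (1/4)s - 5/16
q(s) = (-2)·L_0 + 5·L_1 + 0·L_2
  (-2)·L_0(s) = -(1/24)s^2 + (1/6)s - 1/8
  5·L_1(s) = -(5/12)s^2 - (5/6)s + 25/4
  0·L_2(s) = 0
Adding term by term: -(11/24)s^2 - (2/3)s + 49/8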